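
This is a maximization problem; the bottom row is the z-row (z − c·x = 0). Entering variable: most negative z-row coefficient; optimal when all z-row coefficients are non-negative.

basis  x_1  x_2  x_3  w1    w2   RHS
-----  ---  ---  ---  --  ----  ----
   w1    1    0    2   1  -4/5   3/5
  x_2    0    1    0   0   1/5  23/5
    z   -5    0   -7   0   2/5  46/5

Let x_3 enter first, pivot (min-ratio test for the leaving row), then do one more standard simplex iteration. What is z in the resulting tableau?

Ratio test on column x_3 — row 1: (3/5)/2 = 3/10; row 2: entry 0 ≤ 0. Minimum is 3/10 at row 1 (w1 leaves); pivot element 2.
Pivot on row 1; the z-row RHS becomes 46/5 − (-7)·(3/10) = 113/10.
Next entering variable (most negative z-row entry -12/5): w2.
Ratio test on column w2 — row 1: entry -2/5 ≤ 0; row 2: (23/5)/(1/5) = 23. Minimum is 23 at row 2 (x_2 leaves); pivot element 1/5.
After the second pivot the z-row RHS is 113/10 − (-12/5)·23 = 133/2.

133/2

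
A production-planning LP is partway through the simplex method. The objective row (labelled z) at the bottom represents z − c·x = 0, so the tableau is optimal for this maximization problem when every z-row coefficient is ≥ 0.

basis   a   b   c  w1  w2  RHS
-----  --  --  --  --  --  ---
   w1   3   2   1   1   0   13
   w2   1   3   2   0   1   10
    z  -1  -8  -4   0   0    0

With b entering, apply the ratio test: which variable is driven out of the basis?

w2

Column b entries and ratios — w1: 13/2 = 13/2; w2: 10/3 = 10/3.
Smallest ratio is 10/3 in the row of w2, so w2 leaves.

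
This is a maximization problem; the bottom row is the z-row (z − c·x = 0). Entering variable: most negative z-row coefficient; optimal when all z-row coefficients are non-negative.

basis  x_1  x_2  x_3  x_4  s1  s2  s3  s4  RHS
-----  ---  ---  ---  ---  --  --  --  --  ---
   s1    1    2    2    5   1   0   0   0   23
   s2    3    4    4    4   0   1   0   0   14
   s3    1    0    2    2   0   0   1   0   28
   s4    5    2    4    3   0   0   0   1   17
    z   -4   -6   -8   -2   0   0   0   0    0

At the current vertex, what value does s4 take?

s4 is basic (row 4); its value is the RHS of that row, 17.

17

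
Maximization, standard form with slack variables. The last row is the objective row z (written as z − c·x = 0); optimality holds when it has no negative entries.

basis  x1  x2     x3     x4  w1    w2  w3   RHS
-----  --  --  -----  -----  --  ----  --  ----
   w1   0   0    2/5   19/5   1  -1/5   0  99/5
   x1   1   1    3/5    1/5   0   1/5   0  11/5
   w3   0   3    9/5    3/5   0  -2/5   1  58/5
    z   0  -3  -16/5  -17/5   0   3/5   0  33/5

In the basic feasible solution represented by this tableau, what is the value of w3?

w3 is basic (row 3); its value is the RHS of that row, 58/5.

58/5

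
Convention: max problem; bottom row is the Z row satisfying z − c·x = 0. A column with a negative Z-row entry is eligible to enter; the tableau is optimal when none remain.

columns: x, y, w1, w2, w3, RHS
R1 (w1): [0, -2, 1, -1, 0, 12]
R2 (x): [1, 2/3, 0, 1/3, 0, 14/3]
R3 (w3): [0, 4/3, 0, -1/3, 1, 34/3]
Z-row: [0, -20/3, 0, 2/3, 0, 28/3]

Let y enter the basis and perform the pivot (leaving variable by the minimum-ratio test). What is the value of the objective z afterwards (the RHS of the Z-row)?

56

Ratio test on column y — row 1: entry -2 ≤ 0; row 2: (14/3)/(2/3) = 7; row 3: (34/3)/(4/3) = 17/2. Minimum is 7 at row 2 (x leaves); pivot element 2/3.
Pivot on row 2; the Z-row RHS becomes 28/3 − (-20/3)·7 = 56.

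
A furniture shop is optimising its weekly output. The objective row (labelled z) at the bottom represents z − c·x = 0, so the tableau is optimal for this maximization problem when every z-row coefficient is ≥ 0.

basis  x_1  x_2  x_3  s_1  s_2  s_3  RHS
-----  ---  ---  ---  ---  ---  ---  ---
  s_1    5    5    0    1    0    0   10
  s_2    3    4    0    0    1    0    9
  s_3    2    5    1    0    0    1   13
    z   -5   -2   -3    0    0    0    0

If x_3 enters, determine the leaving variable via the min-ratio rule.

Column x_3 entries and ratios — s_1: 0 ≤ 0, skip; s_2: 0 ≤ 0, skip; s_3: 13/1 = 13.
Smallest ratio is 13 in the row of s_3, so s_3 leaves.

s_3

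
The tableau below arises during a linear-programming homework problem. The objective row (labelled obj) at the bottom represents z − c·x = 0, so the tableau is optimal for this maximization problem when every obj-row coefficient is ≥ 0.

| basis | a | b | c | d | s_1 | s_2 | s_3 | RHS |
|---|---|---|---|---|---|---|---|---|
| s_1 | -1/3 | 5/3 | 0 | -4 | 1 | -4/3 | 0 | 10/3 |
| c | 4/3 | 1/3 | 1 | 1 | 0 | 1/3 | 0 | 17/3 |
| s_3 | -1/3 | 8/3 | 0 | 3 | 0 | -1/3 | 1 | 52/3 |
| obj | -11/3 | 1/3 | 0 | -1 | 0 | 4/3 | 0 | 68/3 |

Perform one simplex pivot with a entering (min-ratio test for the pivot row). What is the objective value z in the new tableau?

Ratio test on column a — row 1: entry -1/3 ≤ 0; row 2: (17/3)/(4/3) = 17/4; row 3: entry -1/3 ≤ 0. Minimum is 17/4 at row 2 (c leaves); pivot element 4/3.
Pivot on row 2; the obj-row RHS becomes 68/3 − (-11/3)·(17/4) = 153/4.

153/4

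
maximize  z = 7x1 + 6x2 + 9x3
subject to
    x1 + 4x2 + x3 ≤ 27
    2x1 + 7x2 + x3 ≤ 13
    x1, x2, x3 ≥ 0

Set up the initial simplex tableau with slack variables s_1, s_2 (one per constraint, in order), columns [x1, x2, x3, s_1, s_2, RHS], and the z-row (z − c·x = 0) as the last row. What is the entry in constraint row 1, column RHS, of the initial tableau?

27

The RHS of constraint 1 is b_1 = 27.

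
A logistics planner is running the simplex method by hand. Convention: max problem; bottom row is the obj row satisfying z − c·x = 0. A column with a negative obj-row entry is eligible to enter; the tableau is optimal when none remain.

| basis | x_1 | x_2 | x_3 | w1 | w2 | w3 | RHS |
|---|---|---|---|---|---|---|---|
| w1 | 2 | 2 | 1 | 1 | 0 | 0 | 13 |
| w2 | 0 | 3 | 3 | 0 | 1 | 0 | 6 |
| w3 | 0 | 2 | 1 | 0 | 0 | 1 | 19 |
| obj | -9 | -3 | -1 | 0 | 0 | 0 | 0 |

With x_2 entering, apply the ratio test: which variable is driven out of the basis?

w2

Column x_2 entries and ratios — w1: 13/2 = 13/2; w2: 6/3 = 2; w3: 19/2 = 19/2.
Smallest ratio is 2 in the row of w2, so w2 leaves.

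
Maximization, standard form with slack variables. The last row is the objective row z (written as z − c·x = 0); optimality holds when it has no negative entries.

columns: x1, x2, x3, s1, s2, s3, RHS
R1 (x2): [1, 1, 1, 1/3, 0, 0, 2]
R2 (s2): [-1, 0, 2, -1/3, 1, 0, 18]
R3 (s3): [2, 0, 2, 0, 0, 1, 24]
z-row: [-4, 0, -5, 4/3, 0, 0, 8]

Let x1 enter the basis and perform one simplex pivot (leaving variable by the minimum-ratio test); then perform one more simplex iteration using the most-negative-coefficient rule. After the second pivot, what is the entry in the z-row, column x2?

5

Ratio test on column x1 — row 1: 2/1 = 2; row 2: entry -1 ≤ 0; row 3: 24/2 = 12. Minimum is 2 at row 1 (x2 leaves); pivot element 1.
Divide row 1 by 1; eliminate column x1 from the other rows.
Second iteration: most negative z-row entry is -1 in column x3, so x3 enters.
Ratio test on column x3 — row 1: 2/1 = 2; row 2: 20/3 = 20/3; row 3: entry 0 ≤ 0. Minimum is 2 at row 1 (x1 leaves); pivot element 1.
Divide row 1 by 1; eliminate column x3 from the other rows.
After both pivots, the entry at the z-row, column x2 is 5.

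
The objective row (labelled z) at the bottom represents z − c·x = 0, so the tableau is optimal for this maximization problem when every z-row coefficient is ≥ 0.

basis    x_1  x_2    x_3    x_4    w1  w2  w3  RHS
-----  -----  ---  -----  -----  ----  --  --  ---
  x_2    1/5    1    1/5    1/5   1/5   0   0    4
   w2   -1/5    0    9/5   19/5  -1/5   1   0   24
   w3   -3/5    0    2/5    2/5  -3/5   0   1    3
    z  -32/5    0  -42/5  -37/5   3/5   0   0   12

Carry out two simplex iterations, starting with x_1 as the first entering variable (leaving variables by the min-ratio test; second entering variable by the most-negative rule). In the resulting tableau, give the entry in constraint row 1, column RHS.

6

Ratio test on column x_1 — row 1: 4/(1/5) = 20; row 2: entry -1/5 ≤ 0; row 3: entry -3/5 ≤ 0. Minimum is 20 at row 1 (x_2 leaves); pivot element 1/5.
Divide row 1 by 1/5; eliminate column x_1 from the other rows.
Second iteration: most negative z-row entry is -2 in column x_3, so x_3 enters.
Ratio test on column x_3 — row 1: 20/1 = 20; row 2: 28/2 = 14; row 3: 15/1 = 15. Minimum is 14 at row 2 (w2 leaves); pivot element 2.
Divide row 2 by 2; eliminate column x_3 from the other rows.
After both pivots, the entry at constraint row 1, column RHS is 6.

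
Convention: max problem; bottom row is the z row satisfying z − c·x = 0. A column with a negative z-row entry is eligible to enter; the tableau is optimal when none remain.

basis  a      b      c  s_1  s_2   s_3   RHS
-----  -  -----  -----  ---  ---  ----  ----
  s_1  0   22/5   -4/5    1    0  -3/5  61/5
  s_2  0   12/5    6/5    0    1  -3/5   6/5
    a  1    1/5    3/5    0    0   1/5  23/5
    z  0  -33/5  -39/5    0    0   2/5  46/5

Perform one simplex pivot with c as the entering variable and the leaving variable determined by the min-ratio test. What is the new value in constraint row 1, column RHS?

13

Ratio test on column c — row 1: entry -4/5 ≤ 0; row 2: (6/5)/(6/5) = 1; row 3: (23/5)/(3/5) = 23/3. Minimum is 1 at row 2 (s_2 leaves); pivot element 6/5.
Divide row 2 by 6/5; eliminate column c from the other rows.
Row 1 update in column RHS: 61/5 − (-4/5)·1 = 13.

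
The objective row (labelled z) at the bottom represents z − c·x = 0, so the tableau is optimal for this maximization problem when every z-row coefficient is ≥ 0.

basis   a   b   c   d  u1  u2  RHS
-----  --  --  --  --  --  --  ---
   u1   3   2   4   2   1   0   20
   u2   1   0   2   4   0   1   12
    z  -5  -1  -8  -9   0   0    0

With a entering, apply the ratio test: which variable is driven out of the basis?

Column a entries and ratios — u1: 20/3 = 20/3; u2: 12/1 = 12.
Smallest ratio is 20/3 in the row of u1, so u1 leaves.

u1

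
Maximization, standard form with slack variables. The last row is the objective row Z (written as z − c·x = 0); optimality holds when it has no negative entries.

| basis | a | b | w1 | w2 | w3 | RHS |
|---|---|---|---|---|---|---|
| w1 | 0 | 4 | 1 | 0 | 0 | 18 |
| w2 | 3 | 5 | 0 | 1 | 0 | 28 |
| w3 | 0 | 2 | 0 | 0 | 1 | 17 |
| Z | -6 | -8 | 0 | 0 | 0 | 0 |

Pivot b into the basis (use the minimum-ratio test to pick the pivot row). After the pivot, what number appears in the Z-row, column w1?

2

Ratio test on column b — row 1: 18/4 = 9/2; row 2: 28/5 = 28/5; row 3: 17/2 = 17/2. Minimum is 9/2 at row 1 (w1 leaves); pivot element 4.
Divide row 1 by 4; eliminate column b from the other rows.
Z-row update in column w1: 0 − (-8)·(1/4) = 2.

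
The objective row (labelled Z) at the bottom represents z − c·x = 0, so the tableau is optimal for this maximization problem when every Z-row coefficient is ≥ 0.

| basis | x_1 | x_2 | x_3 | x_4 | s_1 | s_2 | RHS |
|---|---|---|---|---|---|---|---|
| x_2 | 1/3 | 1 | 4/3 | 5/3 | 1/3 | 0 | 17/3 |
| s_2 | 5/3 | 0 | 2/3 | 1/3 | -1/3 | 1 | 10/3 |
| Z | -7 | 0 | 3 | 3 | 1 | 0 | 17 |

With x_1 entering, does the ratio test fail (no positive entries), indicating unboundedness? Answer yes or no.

Column x_1 has positive entries in row(s) 1, 2, so the ratio test bounds it — not unbounded.

no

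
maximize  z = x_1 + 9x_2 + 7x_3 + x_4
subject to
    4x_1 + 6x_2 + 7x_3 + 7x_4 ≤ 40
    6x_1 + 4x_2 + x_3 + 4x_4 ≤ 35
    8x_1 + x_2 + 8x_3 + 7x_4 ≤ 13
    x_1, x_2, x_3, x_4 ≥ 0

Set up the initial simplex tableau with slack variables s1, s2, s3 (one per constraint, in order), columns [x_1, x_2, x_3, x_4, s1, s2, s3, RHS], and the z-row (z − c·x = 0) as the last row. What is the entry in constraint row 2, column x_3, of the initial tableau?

1

Constraint 2 has coefficient 1 on x_3.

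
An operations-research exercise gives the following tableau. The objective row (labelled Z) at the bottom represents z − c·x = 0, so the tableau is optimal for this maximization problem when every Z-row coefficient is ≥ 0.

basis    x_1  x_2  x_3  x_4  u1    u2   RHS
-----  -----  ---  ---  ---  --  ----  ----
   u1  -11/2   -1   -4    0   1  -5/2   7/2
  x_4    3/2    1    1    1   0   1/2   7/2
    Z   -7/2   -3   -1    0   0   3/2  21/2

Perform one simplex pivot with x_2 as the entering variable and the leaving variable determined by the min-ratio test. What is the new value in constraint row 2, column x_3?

Ratio test on column x_2 — row 1: entry -1 ≤ 0; row 2: (7/2)/1 = 7/2. Minimum is 7/2 at row 2 (x_4 leaves); pivot element 1.
Divide row 2 by 1; eliminate column x_2 from the other rows.
In the new row 2, the x_3 entry is the old entry divided by the pivot: 1/1 = 1.

1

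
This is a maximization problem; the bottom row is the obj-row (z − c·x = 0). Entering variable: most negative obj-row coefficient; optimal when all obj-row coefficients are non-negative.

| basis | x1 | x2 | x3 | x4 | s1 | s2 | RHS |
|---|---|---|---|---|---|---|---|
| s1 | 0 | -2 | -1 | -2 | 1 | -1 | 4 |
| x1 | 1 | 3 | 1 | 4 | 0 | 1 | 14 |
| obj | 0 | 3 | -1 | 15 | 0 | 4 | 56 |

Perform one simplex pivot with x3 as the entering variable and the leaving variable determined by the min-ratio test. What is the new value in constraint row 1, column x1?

1

Ratio test on column x3 — row 1: entry -1 ≤ 0; row 2: 14/1 = 14. Minimum is 14 at row 2 (x1 leaves); pivot element 1.
Divide row 2 by 1; eliminate column x3 from the other rows.
Row 1 update in column x1: 0 − (-1)·1 = 1.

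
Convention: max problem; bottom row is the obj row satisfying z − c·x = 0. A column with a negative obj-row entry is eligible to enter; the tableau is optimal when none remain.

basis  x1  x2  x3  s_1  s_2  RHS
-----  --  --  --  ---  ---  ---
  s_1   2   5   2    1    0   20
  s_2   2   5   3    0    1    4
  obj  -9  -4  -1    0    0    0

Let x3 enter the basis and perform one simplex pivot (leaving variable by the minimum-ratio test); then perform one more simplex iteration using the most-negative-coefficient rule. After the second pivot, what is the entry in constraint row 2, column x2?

Ratio test on column x3 — row 1: 20/2 = 10; row 2: 4/3 = 4/3. Minimum is 4/3 at row 2 (s_2 leaves); pivot element 3.
Divide row 2 by 3; eliminate column x3 from the other rows.
Second iteration: most negative obj-row entry is -25/3 in column x1, so x1 enters.
Ratio test on column x1 — row 1: (52/3)/(2/3) = 26; row 2: (4/3)/(2/3) = 2. Minimum is 2 at row 2 (x3 leaves); pivot element 2/3.
Divide row 2 by 2/3; eliminate column x1 from the other rows.
After both pivots, the entry at constraint row 2, column x2 is 5/2.

5/2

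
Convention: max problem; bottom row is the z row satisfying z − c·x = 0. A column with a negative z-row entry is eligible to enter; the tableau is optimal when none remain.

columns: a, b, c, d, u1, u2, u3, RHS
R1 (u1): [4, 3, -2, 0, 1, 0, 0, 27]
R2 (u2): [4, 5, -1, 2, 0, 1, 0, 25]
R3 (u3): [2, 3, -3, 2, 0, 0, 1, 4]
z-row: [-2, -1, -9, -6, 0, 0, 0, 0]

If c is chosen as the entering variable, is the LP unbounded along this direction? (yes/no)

Every constraint-row entry in column c is ≤ 0, so increasing c is unbounded.

yes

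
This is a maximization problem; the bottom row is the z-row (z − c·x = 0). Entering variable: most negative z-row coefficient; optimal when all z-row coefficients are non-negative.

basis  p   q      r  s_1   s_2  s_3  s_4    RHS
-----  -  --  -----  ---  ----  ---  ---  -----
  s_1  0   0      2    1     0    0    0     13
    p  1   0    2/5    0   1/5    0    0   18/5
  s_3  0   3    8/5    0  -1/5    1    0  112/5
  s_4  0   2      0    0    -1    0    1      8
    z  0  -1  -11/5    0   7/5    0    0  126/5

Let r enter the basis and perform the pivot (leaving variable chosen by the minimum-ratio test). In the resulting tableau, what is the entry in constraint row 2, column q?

0

Ratio test on column r — row 1: 13/2 = 13/2; row 2: (18/5)/(2/5) = 9; row 3: (112/5)/(8/5) = 14; row 4: entry 0 ≤ 0. Minimum is 13/2 at row 1 (s_1 leaves); pivot element 2.
Divide row 1 by 2; eliminate column r from the other rows.
Row 2 update in column q: 0 − (2/5)·0 = 0.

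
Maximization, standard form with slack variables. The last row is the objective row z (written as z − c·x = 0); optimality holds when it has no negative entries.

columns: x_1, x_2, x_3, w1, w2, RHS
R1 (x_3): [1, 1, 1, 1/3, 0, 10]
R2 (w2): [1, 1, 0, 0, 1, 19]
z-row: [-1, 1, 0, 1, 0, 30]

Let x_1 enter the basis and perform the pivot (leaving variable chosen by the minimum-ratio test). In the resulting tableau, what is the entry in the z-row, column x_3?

1

Ratio test on column x_1 — row 1: 10/1 = 10; row 2: 19/1 = 19. Minimum is 10 at row 1 (x_3 leaves); pivot element 1.
Divide row 1 by 1; eliminate column x_1 from the other rows.
z-row update in column x_3: 0 − (-1)·1 = 1.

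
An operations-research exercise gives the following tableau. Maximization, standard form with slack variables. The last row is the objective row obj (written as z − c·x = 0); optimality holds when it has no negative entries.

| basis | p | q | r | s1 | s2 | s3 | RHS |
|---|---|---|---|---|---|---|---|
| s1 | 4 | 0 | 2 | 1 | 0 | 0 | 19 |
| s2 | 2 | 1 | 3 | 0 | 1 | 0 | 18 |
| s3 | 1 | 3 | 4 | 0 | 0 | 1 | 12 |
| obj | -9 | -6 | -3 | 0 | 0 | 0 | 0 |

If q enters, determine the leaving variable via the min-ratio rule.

Column q entries and ratios — s1: 0 ≤ 0, skip; s2: 18/1 = 18; s3: 12/3 = 4.
Smallest ratio is 4 in the row of s3, so s3 leaves.

s3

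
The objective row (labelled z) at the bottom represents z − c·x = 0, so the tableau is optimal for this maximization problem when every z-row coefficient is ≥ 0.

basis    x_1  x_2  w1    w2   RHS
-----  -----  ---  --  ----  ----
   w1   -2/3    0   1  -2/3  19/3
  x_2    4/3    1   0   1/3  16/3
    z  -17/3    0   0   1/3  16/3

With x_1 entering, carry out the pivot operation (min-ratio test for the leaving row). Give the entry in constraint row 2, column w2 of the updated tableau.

Ratio test on column x_1 — row 1: entry -2/3 ≤ 0; row 2: (16/3)/(4/3) = 4. Minimum is 4 at row 2 (x_2 leaves); pivot element 4/3.
Divide row 2 by 4/3; eliminate column x_1 from the other rows.
In the new row 2, the w2 entry is the old entry divided by the pivot: (1/3)/(4/3) = 1/4.

1/4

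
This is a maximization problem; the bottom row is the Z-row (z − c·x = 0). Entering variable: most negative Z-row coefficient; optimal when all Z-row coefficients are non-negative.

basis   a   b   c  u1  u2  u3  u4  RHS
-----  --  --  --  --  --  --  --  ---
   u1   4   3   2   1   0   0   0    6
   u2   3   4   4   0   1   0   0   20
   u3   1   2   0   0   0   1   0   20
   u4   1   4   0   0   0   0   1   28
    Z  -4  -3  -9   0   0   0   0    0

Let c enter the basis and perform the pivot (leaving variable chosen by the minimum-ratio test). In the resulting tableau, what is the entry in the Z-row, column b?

Ratio test on column c — row 1: 6/2 = 3; row 2: 20/4 = 5; row 3: entry 0 ≤ 0; row 4: entry 0 ≤ 0. Minimum is 3 at row 1 (u1 leaves); pivot element 2.
Divide row 1 by 2; eliminate column c from the other rows.
Z-row update in column b: -3 − (-9)·(3/2) = 21/2.

21/2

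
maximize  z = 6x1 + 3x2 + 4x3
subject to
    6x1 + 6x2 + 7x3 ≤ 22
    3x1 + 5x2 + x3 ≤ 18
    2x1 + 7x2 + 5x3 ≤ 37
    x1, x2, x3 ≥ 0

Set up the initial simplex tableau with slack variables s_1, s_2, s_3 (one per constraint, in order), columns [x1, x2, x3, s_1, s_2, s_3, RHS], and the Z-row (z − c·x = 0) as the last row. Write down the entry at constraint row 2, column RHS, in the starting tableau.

The RHS of constraint 2 is b_2 = 18.

18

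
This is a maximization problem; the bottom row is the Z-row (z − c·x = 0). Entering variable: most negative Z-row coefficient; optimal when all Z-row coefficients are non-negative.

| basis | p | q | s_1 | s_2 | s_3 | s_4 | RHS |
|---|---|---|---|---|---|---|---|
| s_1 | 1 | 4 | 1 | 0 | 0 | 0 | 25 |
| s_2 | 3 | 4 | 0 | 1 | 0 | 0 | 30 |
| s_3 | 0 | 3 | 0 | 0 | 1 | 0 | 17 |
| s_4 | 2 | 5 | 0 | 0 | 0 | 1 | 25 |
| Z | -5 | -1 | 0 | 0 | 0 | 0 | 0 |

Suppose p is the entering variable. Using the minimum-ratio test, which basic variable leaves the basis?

Column p entries and ratios — s_1: 25/1 = 25; s_2: 30/3 = 10; s_3: 0 ≤ 0, skip; s_4: 25/2 = 25/2.
Smallest ratio is 10 in the row of s_2, so s_2 leaves.

s_2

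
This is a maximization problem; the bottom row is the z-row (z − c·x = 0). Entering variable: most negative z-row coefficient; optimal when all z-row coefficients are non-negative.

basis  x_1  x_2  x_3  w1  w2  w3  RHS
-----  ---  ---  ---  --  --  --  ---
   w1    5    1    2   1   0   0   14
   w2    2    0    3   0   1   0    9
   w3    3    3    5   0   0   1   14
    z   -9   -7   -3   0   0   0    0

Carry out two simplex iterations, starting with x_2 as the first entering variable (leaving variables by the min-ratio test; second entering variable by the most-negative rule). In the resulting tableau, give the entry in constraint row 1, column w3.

Ratio test on column x_2 — row 1: 14/1 = 14; row 2: entry 0 ≤ 0; row 3: 14/3 = 14/3. Minimum is 14/3 at row 3 (w3 leaves); pivot element 3.
Divide row 3 by 3; eliminate column x_2 from the other rows.
Second iteration: most negative z-row entry is -2 in column x_1, so x_1 enters.
Ratio test on column x_1 — row 1: (28/3)/4 = 7/3; row 2: 9/2 = 9/2; row 3: (14/3)/1 = 14/3. Minimum is 7/3 at row 1 (w1 leaves); pivot element 4.
Divide row 1 by 4; eliminate column x_1 from the other rows.
After both pivots, the entry at constraint row 1, column w3 is -1/12.

-1/12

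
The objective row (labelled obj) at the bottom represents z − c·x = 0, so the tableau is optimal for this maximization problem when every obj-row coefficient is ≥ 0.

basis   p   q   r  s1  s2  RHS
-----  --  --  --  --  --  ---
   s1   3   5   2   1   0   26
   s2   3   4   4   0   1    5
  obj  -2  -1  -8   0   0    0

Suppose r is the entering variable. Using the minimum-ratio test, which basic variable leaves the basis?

s2

Column r entries and ratios — s1: 26/2 = 13; s2: 5/4 = 5/4.
Smallest ratio is 5/4 in the row of s2, so s2 leaves.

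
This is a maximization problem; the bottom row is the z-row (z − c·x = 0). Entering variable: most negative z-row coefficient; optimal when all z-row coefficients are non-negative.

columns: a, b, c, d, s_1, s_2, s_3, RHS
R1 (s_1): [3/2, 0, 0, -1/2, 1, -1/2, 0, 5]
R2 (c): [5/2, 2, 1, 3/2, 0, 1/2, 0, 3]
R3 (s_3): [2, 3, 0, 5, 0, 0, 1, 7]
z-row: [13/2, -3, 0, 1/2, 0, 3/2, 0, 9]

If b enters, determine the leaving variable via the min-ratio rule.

Column b entries and ratios — s_1: 0 ≤ 0, skip; c: 3/2 = 3/2; s_3: 7/3 = 7/3.
Smallest ratio is 3/2 in the row of c, so c leaves.

c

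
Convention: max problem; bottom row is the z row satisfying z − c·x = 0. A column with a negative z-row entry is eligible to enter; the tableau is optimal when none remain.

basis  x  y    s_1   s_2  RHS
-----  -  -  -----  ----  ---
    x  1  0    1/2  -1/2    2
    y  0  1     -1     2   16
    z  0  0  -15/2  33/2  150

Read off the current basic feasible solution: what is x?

2

x is basic (row 1); its value is the RHS of that row, 2.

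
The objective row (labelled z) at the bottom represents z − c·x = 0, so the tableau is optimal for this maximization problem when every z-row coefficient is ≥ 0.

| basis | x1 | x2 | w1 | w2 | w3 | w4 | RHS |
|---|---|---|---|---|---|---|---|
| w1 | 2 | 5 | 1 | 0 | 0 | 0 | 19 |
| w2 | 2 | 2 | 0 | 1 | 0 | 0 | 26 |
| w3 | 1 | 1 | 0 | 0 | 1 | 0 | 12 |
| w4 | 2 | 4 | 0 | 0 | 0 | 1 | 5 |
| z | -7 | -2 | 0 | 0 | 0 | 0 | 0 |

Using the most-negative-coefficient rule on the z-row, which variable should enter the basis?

x1

Negative z-row entries: x1: -7, x2: -2.
The most negative is -7 in column x1, so x1 enters.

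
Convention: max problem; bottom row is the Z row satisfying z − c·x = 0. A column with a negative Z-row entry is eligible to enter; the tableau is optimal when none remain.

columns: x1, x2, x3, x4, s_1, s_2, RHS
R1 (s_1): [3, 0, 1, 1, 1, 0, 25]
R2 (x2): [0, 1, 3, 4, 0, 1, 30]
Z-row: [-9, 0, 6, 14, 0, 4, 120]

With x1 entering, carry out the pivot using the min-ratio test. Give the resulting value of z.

195

Ratio test on column x1 — row 1: 25/3 = 25/3; row 2: entry 0 ≤ 0. Minimum is 25/3 at row 1 (s_1 leaves); pivot element 3.
Pivot on row 1; the Z-row RHS becomes 120 − (-9)·(25/3) = 195.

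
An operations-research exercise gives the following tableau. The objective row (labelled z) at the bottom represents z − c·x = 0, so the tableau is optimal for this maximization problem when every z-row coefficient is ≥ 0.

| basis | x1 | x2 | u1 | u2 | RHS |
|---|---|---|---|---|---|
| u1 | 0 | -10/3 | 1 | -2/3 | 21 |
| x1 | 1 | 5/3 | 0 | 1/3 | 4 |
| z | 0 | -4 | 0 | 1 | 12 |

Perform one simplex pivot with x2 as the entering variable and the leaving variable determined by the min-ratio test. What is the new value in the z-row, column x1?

Ratio test on column x2 — row 1: entry -10/3 ≤ 0; row 2: 4/(5/3) = 12/5. Minimum is 12/5 at row 2 (x1 leaves); pivot element 5/3.
Divide row 2 by 5/3; eliminate column x2 from the other rows.
z-row update in column x1: 0 − (-4)·(3/5) = 12/5.

12/5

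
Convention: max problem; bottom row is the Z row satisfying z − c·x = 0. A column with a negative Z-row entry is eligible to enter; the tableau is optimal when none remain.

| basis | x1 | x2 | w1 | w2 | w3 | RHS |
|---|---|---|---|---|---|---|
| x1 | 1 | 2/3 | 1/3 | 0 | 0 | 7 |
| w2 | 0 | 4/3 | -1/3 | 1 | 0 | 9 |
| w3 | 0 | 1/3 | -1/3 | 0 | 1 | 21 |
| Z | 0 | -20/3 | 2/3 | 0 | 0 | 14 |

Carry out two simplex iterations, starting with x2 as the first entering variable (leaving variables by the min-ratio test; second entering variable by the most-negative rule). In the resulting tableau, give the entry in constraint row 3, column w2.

Ratio test on column x2 — row 1: 7/(2/3) = 21/2; row 2: 9/(4/3) = 27/4; row 3: 21/(1/3) = 63. Minimum is 27/4 at row 2 (w2 leaves); pivot element 4/3.
Divide row 2 by 4/3; eliminate column x2 from the other rows.
Second iteration: most negative Z-row entry is -1 in column w1, so w1 enters.
Ratio test on column w1 — row 1: (5/2)/(1/2) = 5; row 2: entry -1/4 ≤ 0; row 3: entry -1/4 ≤ 0. Minimum is 5 at row 1 (x1 leaves); pivot element 1/2.
Divide row 1 by 1/2; eliminate column w1 from the other rows.
After both pivots, the entry at constraint row 3, column w2 is -1/2.

-1/2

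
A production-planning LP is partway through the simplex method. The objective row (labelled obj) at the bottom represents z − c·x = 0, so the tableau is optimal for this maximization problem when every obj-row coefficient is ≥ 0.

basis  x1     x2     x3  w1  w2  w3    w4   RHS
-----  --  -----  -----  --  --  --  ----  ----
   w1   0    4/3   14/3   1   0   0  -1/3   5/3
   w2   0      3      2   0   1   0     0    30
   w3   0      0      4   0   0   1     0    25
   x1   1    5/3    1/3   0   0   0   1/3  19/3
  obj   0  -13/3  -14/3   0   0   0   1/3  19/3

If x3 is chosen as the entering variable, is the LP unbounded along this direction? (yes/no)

no

Column x3 has positive entries in row(s) 1, 2, 3, 4, so the ratio test bounds it — not unbounded.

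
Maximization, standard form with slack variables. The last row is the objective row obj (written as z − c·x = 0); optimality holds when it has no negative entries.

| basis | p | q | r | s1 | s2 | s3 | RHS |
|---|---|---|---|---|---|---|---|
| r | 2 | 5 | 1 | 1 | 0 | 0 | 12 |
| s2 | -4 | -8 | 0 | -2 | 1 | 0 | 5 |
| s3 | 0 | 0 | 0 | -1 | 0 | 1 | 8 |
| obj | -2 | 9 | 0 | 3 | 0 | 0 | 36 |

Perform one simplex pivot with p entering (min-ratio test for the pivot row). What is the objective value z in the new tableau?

48

Ratio test on column p — row 1: 12/2 = 6; row 2: entry -4 ≤ 0; row 3: entry 0 ≤ 0. Minimum is 6 at row 1 (r leaves); pivot element 2.
Pivot on row 1; the obj-row RHS becomes 36 − (-2)·6 = 48.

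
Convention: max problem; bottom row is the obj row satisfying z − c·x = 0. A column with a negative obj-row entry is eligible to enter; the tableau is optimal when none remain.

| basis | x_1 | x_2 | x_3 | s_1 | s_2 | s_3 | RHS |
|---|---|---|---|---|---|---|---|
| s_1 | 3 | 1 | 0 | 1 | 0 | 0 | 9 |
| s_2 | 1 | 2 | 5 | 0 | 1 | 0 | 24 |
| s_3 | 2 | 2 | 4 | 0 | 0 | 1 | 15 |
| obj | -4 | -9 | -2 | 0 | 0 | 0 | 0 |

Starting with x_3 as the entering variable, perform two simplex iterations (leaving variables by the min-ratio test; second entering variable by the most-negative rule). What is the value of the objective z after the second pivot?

Ratio test on column x_3 — row 1: entry 0 ≤ 0; row 2: 24/5 = 24/5; row 3: 15/4 = 15/4. Minimum is 15/4 at row 3 (s_3 leaves); pivot element 4.
Pivot on row 3; the obj-row RHS becomes 0 − (-2)·(15/4) = 15/2.
Next entering variable (most negative obj-row entry -8): x_2.
Ratio test on column x_2 — row 1: 9/1 = 9; row 2: entry -1/2 ≤ 0; row 3: (15/4)/(1/2) = 15/2. Minimum is 15/2 at row 3 (x_3 leaves); pivot element 1/2.
After the second pivot the obj-row RHS is 15/2 − (-8)·(15/2) = 135/2.

135/2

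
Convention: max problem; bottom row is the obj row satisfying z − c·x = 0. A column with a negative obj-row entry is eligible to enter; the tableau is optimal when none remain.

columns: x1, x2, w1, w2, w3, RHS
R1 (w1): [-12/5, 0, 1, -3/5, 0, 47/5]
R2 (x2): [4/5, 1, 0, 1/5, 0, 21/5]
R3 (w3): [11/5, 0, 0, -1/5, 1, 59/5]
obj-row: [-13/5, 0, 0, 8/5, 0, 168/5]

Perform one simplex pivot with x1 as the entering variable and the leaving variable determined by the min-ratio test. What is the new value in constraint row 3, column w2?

Ratio test on column x1 — row 1: entry -12/5 ≤ 0; row 2: (21/5)/(4/5) = 21/4; row 3: (59/5)/(11/5) = 59/11. Minimum is 21/4 at row 2 (x2 leaves); pivot element 4/5.
Divide row 2 by 4/5; eliminate column x1 from the other rows.
Row 3 update in column w2: -1/5 − (11/5)·(1/4) = -3/4.

-3/4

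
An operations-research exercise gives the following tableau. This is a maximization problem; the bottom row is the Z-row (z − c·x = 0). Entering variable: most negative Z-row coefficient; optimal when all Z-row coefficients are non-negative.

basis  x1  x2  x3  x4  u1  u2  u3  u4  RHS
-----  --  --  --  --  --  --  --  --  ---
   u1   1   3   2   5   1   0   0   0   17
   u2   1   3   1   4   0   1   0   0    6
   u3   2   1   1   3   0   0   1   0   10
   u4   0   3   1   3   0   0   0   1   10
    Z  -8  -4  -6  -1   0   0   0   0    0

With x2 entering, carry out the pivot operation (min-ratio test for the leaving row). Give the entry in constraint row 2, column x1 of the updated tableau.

Ratio test on column x2 — row 1: 17/3 = 17/3; row 2: 6/3 = 2; row 3: 10/1 = 10; row 4: 10/3 = 10/3. Minimum is 2 at row 2 (u2 leaves); pivot element 3.
Divide row 2 by 3; eliminate column x2 from the other rows.
In the new row 2, the x1 entry is the old entry divided by the pivot: 1/3 = 1/3.

1/3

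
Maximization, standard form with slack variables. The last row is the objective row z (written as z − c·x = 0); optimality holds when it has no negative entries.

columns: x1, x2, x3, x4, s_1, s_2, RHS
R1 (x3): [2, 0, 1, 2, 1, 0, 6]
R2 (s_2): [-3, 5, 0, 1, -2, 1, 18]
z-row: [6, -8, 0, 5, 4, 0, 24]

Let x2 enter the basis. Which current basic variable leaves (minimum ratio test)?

Column x2 entries and ratios — x3: 0 ≤ 0, skip; s_2: 18/5 = 18/5.
Smallest ratio is 18/5 in the row of s_2, so s_2 leaves.

s_2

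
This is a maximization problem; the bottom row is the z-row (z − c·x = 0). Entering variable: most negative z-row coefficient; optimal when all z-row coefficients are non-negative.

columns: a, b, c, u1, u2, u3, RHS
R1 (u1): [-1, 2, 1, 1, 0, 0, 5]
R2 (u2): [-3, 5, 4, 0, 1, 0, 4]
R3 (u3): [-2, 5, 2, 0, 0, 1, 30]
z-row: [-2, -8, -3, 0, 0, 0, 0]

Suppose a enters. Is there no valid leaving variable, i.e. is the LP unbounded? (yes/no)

yes

Every constraint-row entry in column a is ≤ 0, so increasing a is unbounded.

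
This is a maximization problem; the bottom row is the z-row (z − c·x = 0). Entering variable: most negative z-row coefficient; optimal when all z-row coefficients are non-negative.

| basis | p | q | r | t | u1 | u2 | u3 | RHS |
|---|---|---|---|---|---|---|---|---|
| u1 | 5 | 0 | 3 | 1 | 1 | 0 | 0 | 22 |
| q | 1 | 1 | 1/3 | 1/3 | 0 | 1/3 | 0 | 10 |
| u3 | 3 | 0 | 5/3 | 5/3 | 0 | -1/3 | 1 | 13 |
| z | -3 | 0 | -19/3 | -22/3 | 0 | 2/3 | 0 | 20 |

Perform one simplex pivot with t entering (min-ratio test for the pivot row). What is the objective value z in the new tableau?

386/5

Ratio test on column t — row 1: 22/1 = 22; row 2: 10/(1/3) = 30; row 3: 13/(5/3) = 39/5. Minimum is 39/5 at row 3 (u3 leaves); pivot element 5/3.
Pivot on row 3; the z-row RHS becomes 20 − (-22/3)·(39/5) = 386/5.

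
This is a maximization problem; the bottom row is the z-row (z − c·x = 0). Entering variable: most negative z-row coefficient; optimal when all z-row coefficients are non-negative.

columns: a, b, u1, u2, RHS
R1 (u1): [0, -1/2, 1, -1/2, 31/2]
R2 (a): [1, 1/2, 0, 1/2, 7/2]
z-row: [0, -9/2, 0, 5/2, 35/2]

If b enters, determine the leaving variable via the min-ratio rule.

Column b entries and ratios — u1: -1/2 ≤ 0, skip; a: (7/2)/(1/2) = 7.
Smallest ratio is 7 in the row of a, so a leaves.

a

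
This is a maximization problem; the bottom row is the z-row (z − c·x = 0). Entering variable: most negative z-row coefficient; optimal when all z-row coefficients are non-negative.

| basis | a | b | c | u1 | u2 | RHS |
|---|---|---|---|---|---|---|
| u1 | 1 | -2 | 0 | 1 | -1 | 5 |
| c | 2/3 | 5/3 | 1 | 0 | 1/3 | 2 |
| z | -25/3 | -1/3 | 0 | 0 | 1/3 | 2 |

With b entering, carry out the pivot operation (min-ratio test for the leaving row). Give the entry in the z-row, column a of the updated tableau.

Ratio test on column b — row 1: entry -2 ≤ 0; row 2: 2/(5/3) = 6/5. Minimum is 6/5 at row 2 (c leaves); pivot element 5/3.
Divide row 2 by 5/3; eliminate column b from the other rows.
z-row update in column a: -25/3 − (-1/3)·(2/5) = -41/5.

-41/5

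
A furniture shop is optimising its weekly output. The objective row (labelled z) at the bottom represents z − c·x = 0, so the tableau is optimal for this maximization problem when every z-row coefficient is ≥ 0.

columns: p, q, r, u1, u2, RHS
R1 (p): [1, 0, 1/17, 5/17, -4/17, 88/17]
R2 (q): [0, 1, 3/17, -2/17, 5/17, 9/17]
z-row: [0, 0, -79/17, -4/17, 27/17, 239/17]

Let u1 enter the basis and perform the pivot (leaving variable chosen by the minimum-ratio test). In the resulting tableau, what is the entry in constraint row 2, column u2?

1/5

Ratio test on column u1 — row 1: (88/17)/(5/17) = 88/5; row 2: entry -2/17 ≤ 0. Minimum is 88/5 at row 1 (p leaves); pivot element 5/17.
Divide row 1 by 5/17; eliminate column u1 from the other rows.
Row 2 update in column u2: 5/17 − (-2/17)·(-4/5) = 1/5.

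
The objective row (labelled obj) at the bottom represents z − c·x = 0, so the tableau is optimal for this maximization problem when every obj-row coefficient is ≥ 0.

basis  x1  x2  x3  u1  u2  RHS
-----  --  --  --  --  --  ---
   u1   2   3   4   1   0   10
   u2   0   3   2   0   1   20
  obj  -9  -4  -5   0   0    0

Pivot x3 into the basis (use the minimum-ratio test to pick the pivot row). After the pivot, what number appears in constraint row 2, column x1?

Ratio test on column x3 — row 1: 10/4 = 5/2; row 2: 20/2 = 10. Minimum is 5/2 at row 1 (u1 leaves); pivot element 4.
Divide row 1 by 4; eliminate column x3 from the other rows.
Row 2 update in column x1: 0 − 2·(1/2) = -1.

-1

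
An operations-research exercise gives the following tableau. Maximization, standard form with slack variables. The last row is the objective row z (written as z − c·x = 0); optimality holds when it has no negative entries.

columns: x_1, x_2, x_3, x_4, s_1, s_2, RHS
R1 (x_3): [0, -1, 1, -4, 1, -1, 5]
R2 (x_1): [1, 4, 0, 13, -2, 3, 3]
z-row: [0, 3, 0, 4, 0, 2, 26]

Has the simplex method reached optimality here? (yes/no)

yes

Every z-row coefficient is ≥ 0, so the tableau is optimal.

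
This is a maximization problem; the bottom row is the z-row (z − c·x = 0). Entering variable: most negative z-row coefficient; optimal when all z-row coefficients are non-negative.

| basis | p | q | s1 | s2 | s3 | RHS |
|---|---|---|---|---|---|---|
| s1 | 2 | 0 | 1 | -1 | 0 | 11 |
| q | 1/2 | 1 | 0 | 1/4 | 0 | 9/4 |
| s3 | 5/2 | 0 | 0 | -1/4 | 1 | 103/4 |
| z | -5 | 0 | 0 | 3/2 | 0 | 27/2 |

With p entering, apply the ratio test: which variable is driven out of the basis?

q

Column p entries and ratios — s1: 11/2 = 11/2; q: (9/4)/(1/2) = 9/2; s3: (103/4)/(5/2) = 103/10.
Smallest ratio is 9/2 in the row of q, so q leaves.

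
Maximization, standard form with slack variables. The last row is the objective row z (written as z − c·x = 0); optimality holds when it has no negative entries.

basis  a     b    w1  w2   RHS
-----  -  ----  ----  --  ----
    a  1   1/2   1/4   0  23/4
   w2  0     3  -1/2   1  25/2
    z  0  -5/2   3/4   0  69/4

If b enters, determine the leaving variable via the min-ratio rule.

Column b entries and ratios — a: (23/4)/(1/2) = 23/2; w2: (25/2)/3 = 25/6.
Smallest ratio is 25/6 in the row of w2, so w2 leaves.

w2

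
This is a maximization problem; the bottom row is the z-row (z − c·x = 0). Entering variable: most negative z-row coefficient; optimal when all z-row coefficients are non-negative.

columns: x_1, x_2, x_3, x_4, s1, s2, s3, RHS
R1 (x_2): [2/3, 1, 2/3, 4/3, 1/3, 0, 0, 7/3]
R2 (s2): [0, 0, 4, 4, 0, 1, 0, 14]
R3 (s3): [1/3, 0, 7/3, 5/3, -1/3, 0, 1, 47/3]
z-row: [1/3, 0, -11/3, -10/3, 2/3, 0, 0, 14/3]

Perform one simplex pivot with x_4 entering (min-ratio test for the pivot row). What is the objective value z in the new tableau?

Ratio test on column x_4 — row 1: (7/3)/(4/3) = 7/4; row 2: 14/4 = 7/2; row 3: (47/3)/(5/3) = 47/5. Minimum is 7/4 at row 1 (x_2 leaves); pivot element 4/3.
Pivot on row 1; the z-row RHS becomes 14/3 − (-10/3)·(7/4) = 21/2.

21/2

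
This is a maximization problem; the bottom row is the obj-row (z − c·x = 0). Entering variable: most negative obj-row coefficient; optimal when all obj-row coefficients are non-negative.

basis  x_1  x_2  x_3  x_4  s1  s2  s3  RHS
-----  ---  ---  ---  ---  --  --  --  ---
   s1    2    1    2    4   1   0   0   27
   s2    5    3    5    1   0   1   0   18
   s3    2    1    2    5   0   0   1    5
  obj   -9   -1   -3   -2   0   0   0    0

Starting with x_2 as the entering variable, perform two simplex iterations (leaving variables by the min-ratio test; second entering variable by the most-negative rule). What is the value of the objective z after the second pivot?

Ratio test on column x_2 — row 1: 27/1 = 27; row 2: 18/3 = 6; row 3: 5/1 = 5. Minimum is 5 at row 3 (s3 leaves); pivot element 1.
Pivot on row 3; the obj-row RHS becomes 0 − (-1)·5 = 5.
Next entering variable (most negative obj-row entry -7): x_1.
Ratio test on column x_1 — row 1: entry 0 ≤ 0; row 2: entry -1 ≤ 0; row 3: 5/2 = 5/2. Minimum is 5/2 at row 3 (x_2 leaves); pivot element 2.
After the second pivot the obj-row RHS is 5 − (-7)·(5/2) = 45/2.

45/2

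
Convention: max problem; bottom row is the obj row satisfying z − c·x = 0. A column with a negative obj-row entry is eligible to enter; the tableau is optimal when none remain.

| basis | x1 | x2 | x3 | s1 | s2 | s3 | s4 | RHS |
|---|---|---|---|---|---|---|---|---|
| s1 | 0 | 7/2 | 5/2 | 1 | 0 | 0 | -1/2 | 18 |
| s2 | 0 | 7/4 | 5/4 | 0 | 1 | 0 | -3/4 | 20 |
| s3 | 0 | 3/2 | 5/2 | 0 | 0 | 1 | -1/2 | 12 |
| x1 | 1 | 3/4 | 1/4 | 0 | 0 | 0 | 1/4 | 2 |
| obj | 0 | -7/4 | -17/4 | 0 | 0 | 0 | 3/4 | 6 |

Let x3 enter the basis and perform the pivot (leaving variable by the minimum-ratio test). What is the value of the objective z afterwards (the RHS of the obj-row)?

132/5

Ratio test on column x3 — row 1: 18/(5/2) = 36/5; row 2: 20/(5/4) = 16; row 3: 12/(5/2) = 24/5; row 4: 2/(1/4) = 8. Minimum is 24/5 at row 3 (s3 leaves); pivot element 5/2.
Pivot on row 3; the obj-row RHS becomes 6 − (-17/4)·(24/5) = 132/5.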